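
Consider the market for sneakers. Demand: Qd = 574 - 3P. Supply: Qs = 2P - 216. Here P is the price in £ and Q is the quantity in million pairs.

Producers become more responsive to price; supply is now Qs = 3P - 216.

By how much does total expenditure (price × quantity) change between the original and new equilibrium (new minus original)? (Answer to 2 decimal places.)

Before the shock: 574 - 3P = 2P - 216 ⇒ 790 = 5P ⇒ P = 158, Q = 100.
The new curves are Qd = 574 - 3P (demand) and Qs = 3P - 216 (supply).
New equilibrium: 574 - 3P = 3P - 216 ⇒ 790 = 6P ⇒ P = 395/3 ≈ 131.6667, Q = 179.
Expenditure moves from 158×100 = 15800 to 131.6667×179 = 23568.3333; change = +7768.33.

+7768.33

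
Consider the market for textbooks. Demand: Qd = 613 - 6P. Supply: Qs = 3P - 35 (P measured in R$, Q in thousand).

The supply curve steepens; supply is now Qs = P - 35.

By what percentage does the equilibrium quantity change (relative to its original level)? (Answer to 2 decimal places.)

-68.19

Initially, 613 - 6P = 3P - 35, so 648 = 9P and P = 72, Q = 181.
After the shift, demand is Qd = 613 - 6P and supply is Qs = P - 35.
New equilibrium: 613 - 6P = P - 35 ⇒ 648 = 7P ⇒ P = 648/7 ≈ 92.5714, Q = 403/7 ≈ 57.5714.
%ΔQ = (57.5714 − 181) / 181 × 100 = -68.19%.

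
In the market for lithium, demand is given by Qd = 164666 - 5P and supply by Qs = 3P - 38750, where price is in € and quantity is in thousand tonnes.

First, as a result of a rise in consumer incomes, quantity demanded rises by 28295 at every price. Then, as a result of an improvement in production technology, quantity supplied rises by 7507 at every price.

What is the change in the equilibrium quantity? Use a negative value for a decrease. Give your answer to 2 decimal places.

+15302.50

Solve the original market: 164666 - 5P = 3P - 38750, hence P = 25427 and Q = 37531.
With the change applied: demand Qd = 192961 - 5P, supply Qs = 3P - 31243.
Clearing the new market: 192961 - 5P = 3P - 31243, so P = 28025.5 and Q = 52833.5.
ΔQ = 52833.5 − 37531 = +15302.50.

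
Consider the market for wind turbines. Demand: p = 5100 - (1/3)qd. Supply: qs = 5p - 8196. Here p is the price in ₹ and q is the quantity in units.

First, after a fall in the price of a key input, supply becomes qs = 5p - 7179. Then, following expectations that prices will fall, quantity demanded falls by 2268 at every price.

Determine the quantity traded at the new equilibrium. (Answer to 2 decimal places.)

5452.88

Solve the original market: 15300 - 3p = 5p - 8196, hence p = 2937 and q = 6489.
The new curves are qd = 13032 - 3p (demand) and qs = 5p - 7179 (supply).
Setting them equal: 13032 - 3p = 5p - 7179 → 20211 = 8p, so p = 2526.375 and q = 5452.875.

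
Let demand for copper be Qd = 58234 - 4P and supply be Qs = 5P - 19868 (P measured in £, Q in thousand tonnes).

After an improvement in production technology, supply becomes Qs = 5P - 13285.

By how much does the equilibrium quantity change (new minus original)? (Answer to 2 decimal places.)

+2925.78

Original equilibrium: 58234 - 4P = 5P - 19868 gives 78102 = 9P, so P = 8678 and Q = 23522.
After the shift, demand is Qd = 58234 - 4P and supply is Qs = 5P - 13285.
Setting them equal: 58234 - 4P = 5P - 13285 → 71519 = 9P, so P = 71519/9 ≈ 7946.5556 and Q = 238030/9 ≈ 26447.7778.
ΔQ = 26447.7778 − 23522 = +2925.78.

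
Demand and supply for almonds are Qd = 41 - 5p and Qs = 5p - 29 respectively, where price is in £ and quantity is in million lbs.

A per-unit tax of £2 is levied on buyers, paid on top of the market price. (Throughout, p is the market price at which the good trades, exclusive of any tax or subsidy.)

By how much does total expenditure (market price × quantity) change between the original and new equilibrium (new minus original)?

-36

Initially, 41 - 5p = 5p - 29, so 70 = 10p and p = 7, Q = 6.
Since buyers pay the price plus the tax, the effective demand curve becomes Qd = 31 - 5p.
Equate the new curves: 31 - 5p = 5p - 29, giving 60 = 10p, p = 6, Q = 1.
Expenditure moves from 7×6 = 42 to 6×1 = 6; change = -36.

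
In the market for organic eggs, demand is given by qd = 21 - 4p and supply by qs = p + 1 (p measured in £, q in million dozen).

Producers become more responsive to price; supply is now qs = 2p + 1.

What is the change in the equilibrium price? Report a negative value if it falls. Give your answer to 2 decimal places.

-0.67

Initially, 21 - 4p = p + 1, so 20 = 5p and p = 4, q = 5.
The shock moves the curves to qd = 21 - 4p and qs = 2p + 1.
Clearing the new market: 21 - 4p = 2p + 1, so p = 10/3 ≈ 3.3333 and q = 23/3 ≈ 7.6667.
Δp = 3.3333 − 4 = -0.67.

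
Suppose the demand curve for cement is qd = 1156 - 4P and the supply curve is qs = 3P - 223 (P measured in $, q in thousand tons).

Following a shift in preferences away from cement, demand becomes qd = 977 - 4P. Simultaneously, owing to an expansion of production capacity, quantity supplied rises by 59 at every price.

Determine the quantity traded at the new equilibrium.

325

Before the shock: 1156 - 4P = 3P - 223 ⇒ 1379 = 7P ⇒ P = 197, q = 368.
With the change applied: demand qd = 977 - 4P, supply qs = 3P - 164.
Clearing the new market: 977 - 4P = 3P - 164, so P = 163 and q = 325.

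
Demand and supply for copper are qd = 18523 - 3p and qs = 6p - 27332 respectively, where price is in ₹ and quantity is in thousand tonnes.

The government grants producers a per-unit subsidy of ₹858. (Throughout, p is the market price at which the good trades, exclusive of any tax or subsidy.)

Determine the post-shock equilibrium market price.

4523

Solve the original market: 18523 - 3p = 6p - 27332, hence p = 5095 and q = 3238.
Since sellers receive the price plus the subsidy, the effective supply curve becomes qs = 6p - 22184.
Setting them equal: 18523 - 3p = 6p - 22184 → 40707 = 9p, so p = 4523 and q = 4954.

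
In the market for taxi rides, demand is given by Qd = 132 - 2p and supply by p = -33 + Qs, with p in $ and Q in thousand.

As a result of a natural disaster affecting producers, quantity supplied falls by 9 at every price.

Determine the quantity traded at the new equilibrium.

60

Initially, 132 - 2p = p + 33, so 99 = 3p and p = 33, Q = 66.
After the shift, demand is Qd = 132 - 2p and supply is Qs = p + 24.
New equilibrium: 132 - 2p = p + 24 ⇒ 108 = 3p ⇒ p = 36, Q = 60.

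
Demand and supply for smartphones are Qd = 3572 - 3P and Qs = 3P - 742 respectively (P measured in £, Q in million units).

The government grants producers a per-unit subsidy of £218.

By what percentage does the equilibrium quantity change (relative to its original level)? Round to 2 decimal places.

+23.11

Before the shock: 3572 - 3P = 3P - 742 ⇒ 4314 = 6P ⇒ P = 719, Q = 1415.
Since sellers receive the price plus the subsidy, the effective supply curve becomes Qs = 3P - 88.
Setting them equal: 3572 - 3P = 3P - 88 → 3660 = 6P, so P = 610 and Q = 1742.
%ΔQ = (1742 − 1415) / 1415 × 100 = +23.11%.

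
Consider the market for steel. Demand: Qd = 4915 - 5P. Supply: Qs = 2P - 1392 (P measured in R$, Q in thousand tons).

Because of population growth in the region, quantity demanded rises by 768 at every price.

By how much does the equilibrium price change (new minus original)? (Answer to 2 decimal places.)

+109.71

Initially, 4915 - 5P = 2P - 1392, so 6307 = 7P and P = 901, Q = 410.
The new curves are Qd = 5683 - 5P (demand) and Qs = 2P - 1392 (supply).
Equate the new curves: 5683 - 5P = 2P - 1392, giving 7075 = 7P, P = 7075/7 ≈ 1010.7143, Q = 4406/7 ≈ 629.4286.
ΔP = 1010.7143 − 901 = +109.71.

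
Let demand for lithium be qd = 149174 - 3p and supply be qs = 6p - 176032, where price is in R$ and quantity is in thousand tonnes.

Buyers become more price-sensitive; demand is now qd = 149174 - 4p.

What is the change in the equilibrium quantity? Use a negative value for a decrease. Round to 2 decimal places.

-21680.40

Original equilibrium: 149174 - 3p = 6p - 176032 gives 325206 = 9p, so p = 36134 and q = 40772.
After the shift, demand is qd = 149174 - 4p and supply is qs = 6p - 176032.
Clearing the new market: 149174 - 4p = 6p - 176032, so p = 32520.6 and q = 19091.6.
Δq = 19091.6 − 40772 = -21680.40.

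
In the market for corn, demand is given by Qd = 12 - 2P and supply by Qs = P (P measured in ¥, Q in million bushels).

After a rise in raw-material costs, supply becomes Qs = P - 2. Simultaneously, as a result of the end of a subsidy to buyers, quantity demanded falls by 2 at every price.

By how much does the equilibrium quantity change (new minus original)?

-2

Before the shock: 12 - 2P = P ⇒ 12 = 3P ⇒ P = 4, Q = 4.
With the change applied: demand Qd = 10 - 2P, supply Qs = P - 2.
Clearing the new market: 10 - 2P = P - 2, so P = 4 and Q = 2.
ΔQ = 2 − 4 = -2.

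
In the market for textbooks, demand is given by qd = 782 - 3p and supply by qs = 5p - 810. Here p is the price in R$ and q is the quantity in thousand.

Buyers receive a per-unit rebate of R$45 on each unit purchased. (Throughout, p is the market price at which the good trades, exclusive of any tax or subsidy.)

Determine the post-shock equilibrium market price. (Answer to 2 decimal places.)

215.88

Solve the original market: 782 - 3p = 5p - 810, hence p = 199 and q = 185.
Since buyers' out-of-pocket price is the market price minus the rebate, the effective demand curve becomes qd = 917 - 3p.
Setting them equal: 917 - 3p = 5p - 810 → 1727 = 8p, so p = 215.875 and q = 269.375.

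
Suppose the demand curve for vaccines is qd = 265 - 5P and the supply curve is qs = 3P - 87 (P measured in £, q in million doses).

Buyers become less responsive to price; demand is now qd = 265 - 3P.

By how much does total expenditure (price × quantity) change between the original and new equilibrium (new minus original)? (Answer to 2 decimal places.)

Before the shock: 265 - 5P = 3P - 87 ⇒ 352 = 8P ⇒ P = 44, q = 45.
The new curves are qd = 265 - 3P (demand) and qs = 3P - 87 (supply).
Equate the new curves: 265 - 3P = 3P - 87, giving 352 = 6P, P = 176/3 ≈ 58.6667, q = 89.
Expenditure moves from 44×45 = 1980 to 58.6667×89 = 5221.3333; change = +3241.33.

+3241.33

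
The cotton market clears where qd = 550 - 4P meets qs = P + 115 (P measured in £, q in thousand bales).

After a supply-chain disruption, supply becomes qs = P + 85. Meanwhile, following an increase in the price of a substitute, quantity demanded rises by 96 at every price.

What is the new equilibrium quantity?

197.2

Solve the original market: 550 - 4P = P + 115, hence P = 87 and q = 202.
The shock moves the curves to qd = 646 - 4P and qs = P + 85.
Equate the new curves: 646 - 4P = P + 85, giving 561 = 5P, P = 112.2, q = 197.2.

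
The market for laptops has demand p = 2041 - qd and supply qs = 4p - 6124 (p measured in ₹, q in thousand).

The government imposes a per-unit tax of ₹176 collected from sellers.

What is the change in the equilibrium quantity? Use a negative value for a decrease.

-140.8

Original equilibrium: 2041 - p = 4p - 6124 gives 8165 = 5p, so p = 1633 and q = 408.
Since sellers keep the price net of the tax, the effective supply curve becomes qs = 4p - 6828.
New equilibrium: 2041 - p = 4p - 6828 ⇒ 8869 = 5p ⇒ p = 1773.8, q = 267.2.
Δq = 267.2 − 408 = -140.8.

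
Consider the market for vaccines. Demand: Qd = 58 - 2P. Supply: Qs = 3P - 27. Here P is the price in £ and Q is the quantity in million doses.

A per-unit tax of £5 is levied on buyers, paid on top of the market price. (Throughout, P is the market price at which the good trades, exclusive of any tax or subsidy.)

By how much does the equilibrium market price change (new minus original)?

-2

Before the shock: 58 - 2P = 3P - 27 ⇒ 85 = 5P ⇒ P = 17, Q = 24.
Since buyers pay the price plus the tax, the effective demand curve becomes Qd = 48 - 2P.
Clearing the new market: 48 - 2P = 3P - 27, so P = 15 and Q = 18.
ΔP = 15 − 17 = -2.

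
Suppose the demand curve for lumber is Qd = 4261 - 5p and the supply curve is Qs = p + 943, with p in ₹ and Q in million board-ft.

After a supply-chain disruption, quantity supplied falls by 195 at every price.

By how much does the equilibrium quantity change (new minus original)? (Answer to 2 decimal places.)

Before the shock: 4261 - 5p = p + 943 ⇒ 3318 = 6p ⇒ p = 553, Q = 1496.
After the shift, demand is Qd = 4261 - 5p and supply is Qs = p + 748.
Setting them equal: 4261 - 5p = p + 748 → 3513 = 6p, so p = 585.5 and Q = 1333.5.
ΔQ = 1333.5 − 1496 = -162.50.

-162.50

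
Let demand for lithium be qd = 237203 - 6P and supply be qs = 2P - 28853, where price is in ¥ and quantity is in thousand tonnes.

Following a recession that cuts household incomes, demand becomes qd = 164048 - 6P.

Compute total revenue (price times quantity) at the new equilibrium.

467115799.65625

Before the shock: 237203 - 6P = 2P - 28853 ⇒ 266056 = 8P ⇒ P = 33257, q = 37661.
The shock moves the curves to qd = 164048 - 6P and qs = 2P - 28853.
Clearing the new market: 164048 - 6P = 2P - 28853, so P = 24112.625 and q = 19372.25.
New expenditure = 24112.625 × 19372.25 = 467115799.65625.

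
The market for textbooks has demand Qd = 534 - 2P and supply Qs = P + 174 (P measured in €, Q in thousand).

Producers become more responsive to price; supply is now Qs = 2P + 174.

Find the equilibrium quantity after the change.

354

Original equilibrium: 534 - 2P = P + 174 gives 360 = 3P, so P = 120 and Q = 294.
The shock moves the curves to Qd = 534 - 2P and Qs = 2P + 174.
Equate the new curves: 534 - 2P = 2P + 174, giving 360 = 4P, P = 90, Q = 354.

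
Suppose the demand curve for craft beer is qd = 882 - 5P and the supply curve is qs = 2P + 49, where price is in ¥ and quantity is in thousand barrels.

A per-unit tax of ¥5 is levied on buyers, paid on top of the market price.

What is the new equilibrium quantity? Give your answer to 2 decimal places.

Solve the original market: 882 - 5P = 2P + 49, hence P = 119 and q = 287.
Since buyers pay the price plus the tax, the effective demand curve becomes qd = 857 - 5P.
Setting them equal: 857 - 5P = 2P + 49 → 808 = 7P, so P = 808/7 ≈ 115.4286 and q = 1959/7 ≈ 279.8571.

279.86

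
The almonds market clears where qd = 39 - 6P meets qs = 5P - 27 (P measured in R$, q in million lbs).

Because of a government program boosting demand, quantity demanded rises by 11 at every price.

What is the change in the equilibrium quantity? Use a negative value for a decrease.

Solve the original market: 39 - 6P = 5P - 27, hence P = 6 and q = 3.
After the shift, demand is qd = 50 - 6P and supply is qs = 5P - 27.
New equilibrium: 50 - 6P = 5P - 27 ⇒ 77 = 11P ⇒ P = 7, q = 8.
Δq = 8 − 3 = +5.

+5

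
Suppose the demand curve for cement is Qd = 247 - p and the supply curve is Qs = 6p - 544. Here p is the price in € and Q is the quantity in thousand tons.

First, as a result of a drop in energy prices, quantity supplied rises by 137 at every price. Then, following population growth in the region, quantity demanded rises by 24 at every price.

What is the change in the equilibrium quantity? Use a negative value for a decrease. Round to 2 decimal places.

Before the shock: 247 - p = 6p - 544 ⇒ 791 = 7p ⇒ p = 113, Q = 134.
After the shift, demand is Qd = 271 - p and supply is Qs = 6p - 407.
Equate the new curves: 271 - p = 6p - 407, giving 678 = 7p, p = 678/7 ≈ 96.8571, Q = 1219/7 ≈ 174.1429.
ΔQ = 174.1429 − 134 = +40.14.

+40.14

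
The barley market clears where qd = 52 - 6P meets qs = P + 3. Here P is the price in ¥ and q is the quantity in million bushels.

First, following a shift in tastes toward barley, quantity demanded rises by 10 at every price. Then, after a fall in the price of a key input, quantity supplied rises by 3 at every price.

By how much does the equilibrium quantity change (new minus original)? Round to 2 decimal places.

Solve the original market: 52 - 6P = P + 3, hence P = 7 and q = 10.
After the shift, demand is qd = 62 - 6P and supply is qs = P + 6.
Clearing the new market: 62 - 6P = P + 6, so P = 8 and q = 14.
Δq = 14 − 10 = +4.00.

+4.00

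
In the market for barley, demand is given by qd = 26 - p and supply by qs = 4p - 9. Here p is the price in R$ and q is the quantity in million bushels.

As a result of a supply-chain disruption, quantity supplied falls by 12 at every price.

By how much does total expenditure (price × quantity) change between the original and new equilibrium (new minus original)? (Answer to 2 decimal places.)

+23.04

Before the shock: 26 - p = 4p - 9 ⇒ 35 = 5p ⇒ p = 7, q = 19.
The new curves are qd = 26 - p (demand) and qs = 4p - 21 (supply).
Clearing the new market: 26 - p = 4p - 21, so p = 9.4 and q = 16.6.
Expenditure moves from 7×19 = 133 to 9.4×16.6 = 156.04; change = +23.04.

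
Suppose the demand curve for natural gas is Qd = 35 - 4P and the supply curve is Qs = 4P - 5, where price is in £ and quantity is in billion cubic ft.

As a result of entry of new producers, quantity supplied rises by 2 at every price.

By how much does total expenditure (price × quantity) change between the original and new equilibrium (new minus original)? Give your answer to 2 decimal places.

+1.00

Solve the original market: 35 - 4P = 4P - 5, hence P = 5 and Q = 15.
The shock moves the curves to Qd = 35 - 4P and Qs = 4P - 3.
Clearing the new market: 35 - 4P = 4P - 3, so P = 4.75 and Q = 16.
Expenditure moves from 5×15 = 75 to 4.75×16 = 76; change = +1.00.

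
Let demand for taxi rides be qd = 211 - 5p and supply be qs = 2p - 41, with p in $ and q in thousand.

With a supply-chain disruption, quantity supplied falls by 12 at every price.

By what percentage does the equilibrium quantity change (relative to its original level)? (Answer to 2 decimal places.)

Before the shock: 211 - 5p = 2p - 41 ⇒ 252 = 7p ⇒ p = 36, q = 31.
The new curves are qd = 211 - 5p (demand) and qs = 2p - 53 (supply).
Clearing the new market: 211 - 5p = 2p - 53, so p = 264/7 ≈ 37.7143 and q = 157/7 ≈ 22.4286.
%Δq = (22.4286 − 31) / 31 × 100 = -27.65%.

-27.65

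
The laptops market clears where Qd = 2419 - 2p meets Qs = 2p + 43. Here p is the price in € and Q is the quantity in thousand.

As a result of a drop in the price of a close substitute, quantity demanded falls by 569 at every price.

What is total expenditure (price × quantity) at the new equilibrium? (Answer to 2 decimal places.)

427581.38

Before the shock: 2419 - 2p = 2p + 43 ⇒ 2376 = 4p ⇒ p = 594, Q = 1231.
After the shift, demand is Qd = 1850 - 2p and supply is Qs = 2p + 43.
Equate the new curves: 1850 - 2p = 2p + 43, giving 1807 = 4p, p = 451.75, Q = 946.5.
New expenditure = 451.75 × 946.5 = 427581.38.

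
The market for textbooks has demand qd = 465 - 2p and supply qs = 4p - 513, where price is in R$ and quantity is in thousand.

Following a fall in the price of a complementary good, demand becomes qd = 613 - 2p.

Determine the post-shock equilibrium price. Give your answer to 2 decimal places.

187.67

Original equilibrium: 465 - 2p = 4p - 513 gives 978 = 6p, so p = 163 and q = 139.
With the change applied: demand qd = 613 - 2p, supply qs = 4p - 513.
Clearing the new market: 613 - 2p = 4p - 513, so p = 563/3 ≈ 187.6667 and q = 713/3 ≈ 237.6667.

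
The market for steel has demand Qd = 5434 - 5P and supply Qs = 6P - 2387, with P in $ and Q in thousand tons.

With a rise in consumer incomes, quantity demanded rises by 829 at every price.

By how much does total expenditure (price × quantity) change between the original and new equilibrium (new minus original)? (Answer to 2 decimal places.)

Initially, 5434 - 5P = 6P - 2387, so 7821 = 11P and P = 711, Q = 1879.
After the shift, demand is Qd = 6263 - 5P and supply is Qs = 6P - 2387.
Setting them equal: 6263 - 5P = 6P - 2387 → 8650 = 11P, so P = 8650/11 ≈ 786.3636 and Q = 25643/11 ≈ 2331.1818.
Expenditure moves from 711×1879 = 1335969 to 786.3636×2331.1818 = 1833156.6116; change = +497187.61.

+497187.61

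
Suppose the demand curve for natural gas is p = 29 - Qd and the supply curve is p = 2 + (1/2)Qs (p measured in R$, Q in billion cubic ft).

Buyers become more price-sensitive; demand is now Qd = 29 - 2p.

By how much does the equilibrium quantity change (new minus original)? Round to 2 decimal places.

Initially, 29 - p = 2p - 4, so 33 = 3p and p = 11, Q = 18.
With the change applied: demand Qd = 29 - 2p, supply Qs = 2p - 4.
Setting them equal: 29 - 2p = 2p - 4 → 33 = 4p, so p = 8.25 and Q = 12.5.
ΔQ = 12.5 − 18 = -5.50.

-5.50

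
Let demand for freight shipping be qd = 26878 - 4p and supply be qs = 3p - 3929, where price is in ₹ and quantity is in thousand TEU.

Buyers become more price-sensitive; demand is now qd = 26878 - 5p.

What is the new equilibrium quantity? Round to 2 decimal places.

7623.63

Initially, 26878 - 4p = 3p - 3929, so 30807 = 7p and p = 4401, q = 9274.
The new curves are qd = 26878 - 5p (demand) and qs = 3p - 3929 (supply).
New equilibrium: 26878 - 5p = 3p - 3929 ⇒ 30807 = 8p ⇒ p = 3850.875, q = 7623.625.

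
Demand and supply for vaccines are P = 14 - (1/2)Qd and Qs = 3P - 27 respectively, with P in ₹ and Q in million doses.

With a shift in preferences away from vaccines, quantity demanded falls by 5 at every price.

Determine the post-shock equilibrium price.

Initially, 28 - 2P = 3P - 27, so 55 = 5P and P = 11, Q = 6.
With the change applied: demand Qd = 23 - 2P, supply Qs = 3P - 27.
Setting them equal: 23 - 2P = 3P - 27 → 50 = 5P, so P = 10 and Q = 3.

10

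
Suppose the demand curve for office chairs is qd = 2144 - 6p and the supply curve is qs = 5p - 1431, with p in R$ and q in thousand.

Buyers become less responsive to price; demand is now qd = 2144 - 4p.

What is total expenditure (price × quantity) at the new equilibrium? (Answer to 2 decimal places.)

220502.47

Before the shock: 2144 - 6p = 5p - 1431 ⇒ 3575 = 11p ⇒ p = 325, q = 194.
After the shift, demand is qd = 2144 - 4p and supply is qs = 5p - 1431.
Clearing the new market: 2144 - 4p = 5p - 1431, so p = 3575/9 ≈ 397.2222 and q = 4996/9 ≈ 555.1111.
New expenditure = 397.2222 × 555.1111 = 220502.47.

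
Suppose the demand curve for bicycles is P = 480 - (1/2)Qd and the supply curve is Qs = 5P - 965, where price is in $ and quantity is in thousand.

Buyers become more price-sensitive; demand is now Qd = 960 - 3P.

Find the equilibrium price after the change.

240.625

Original equilibrium: 960 - 2P = 5P - 965 gives 1925 = 7P, so P = 275 and Q = 410.
With the change applied: demand Qd = 960 - 3P, supply Qs = 5P - 965.
Setting them equal: 960 - 3P = 5P - 965 → 1925 = 8P, so P = 240.625 and Q = 238.125.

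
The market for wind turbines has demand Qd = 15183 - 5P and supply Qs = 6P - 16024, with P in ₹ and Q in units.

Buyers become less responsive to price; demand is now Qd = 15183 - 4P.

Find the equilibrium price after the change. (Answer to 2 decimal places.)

3120.70

Original equilibrium: 15183 - 5P = 6P - 16024 gives 31207 = 11P, so P = 2837 and Q = 998.
With the change applied: demand Qd = 15183 - 4P, supply Qs = 6P - 16024.
Setting them equal: 15183 - 4P = 6P - 16024 → 31207 = 10P, so P = 3120.7 and Q = 2700.2.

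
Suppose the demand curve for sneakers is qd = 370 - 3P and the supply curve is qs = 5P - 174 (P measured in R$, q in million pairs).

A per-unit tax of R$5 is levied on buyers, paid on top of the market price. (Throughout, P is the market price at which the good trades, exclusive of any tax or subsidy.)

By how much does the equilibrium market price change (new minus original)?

-1.875

Solve the original market: 370 - 3P = 5P - 174, hence P = 68 and q = 166.
Since buyers pay the price plus the tax, the effective demand curve becomes qd = 355 - 3P.
Setting them equal: 355 - 3P = 5P - 174 → 529 = 8P, so P = 66.125 and q = 156.625.
ΔP = 66.125 − 68 = -1.875.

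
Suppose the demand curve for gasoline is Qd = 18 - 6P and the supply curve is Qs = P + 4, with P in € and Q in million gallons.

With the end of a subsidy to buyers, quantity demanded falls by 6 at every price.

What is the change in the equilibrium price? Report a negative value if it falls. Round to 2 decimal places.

Before the shock: 18 - 6P = P + 4 ⇒ 14 = 7P ⇒ P = 2, Q = 6.
After the shift, demand is Qd = 12 - 6P and supply is Qs = P + 4.
Clearing the new market: 12 - 6P = P + 4, so P = 8/7 ≈ 1.1429 and Q = 36/7 ≈ 5.1429.
ΔP = 1.1429 − 2 = -0.86.

-0.86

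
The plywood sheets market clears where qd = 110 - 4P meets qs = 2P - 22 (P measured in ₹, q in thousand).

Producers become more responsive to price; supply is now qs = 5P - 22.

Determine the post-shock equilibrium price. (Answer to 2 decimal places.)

Before the shock: 110 - 4P = 2P - 22 ⇒ 132 = 6P ⇒ P = 22, q = 22.
The new curves are qd = 110 - 4P (demand) and qs = 5P - 22 (supply).
Clearing the new market: 110 - 4P = 5P - 22, so P = 44/3 ≈ 14.6667 and q = 154/3 ≈ 51.3333.

14.67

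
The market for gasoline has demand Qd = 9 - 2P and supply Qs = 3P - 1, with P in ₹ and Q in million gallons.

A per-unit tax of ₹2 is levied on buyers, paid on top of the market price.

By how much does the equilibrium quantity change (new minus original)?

Initially, 9 - 2P = 3P - 1, so 10 = 5P and P = 2, Q = 5.
Since buyers pay the price plus the tax, the effective demand curve becomes Qd = 5 - 2P.
New equilibrium: 5 - 2P = 3P - 1 ⇒ 6 = 5P ⇒ P = 1.2, Q = 2.6.
ΔQ = 2.6 − 5 = -2.4.

-2.4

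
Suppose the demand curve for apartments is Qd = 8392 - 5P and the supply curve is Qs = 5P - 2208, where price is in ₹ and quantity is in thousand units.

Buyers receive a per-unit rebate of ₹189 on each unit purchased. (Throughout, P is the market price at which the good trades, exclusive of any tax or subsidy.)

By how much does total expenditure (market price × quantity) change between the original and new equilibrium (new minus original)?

Before the shock: 8392 - 5P = 5P - 2208 ⇒ 10600 = 10P ⇒ P = 1060, Q = 3092.
Since buyers' out-of-pocket price is the market price minus the rebate, the effective demand curve becomes Qd = 9337 - 5P.
Clearing the new market: 9337 - 5P = 5P - 2208, so P = 1154.5 and Q = 3564.5.
Expenditure moves from 1060×3092 = 3277520 to 1154.5×3564.5 = 4115215.25; change = +837695.25.

+837695.25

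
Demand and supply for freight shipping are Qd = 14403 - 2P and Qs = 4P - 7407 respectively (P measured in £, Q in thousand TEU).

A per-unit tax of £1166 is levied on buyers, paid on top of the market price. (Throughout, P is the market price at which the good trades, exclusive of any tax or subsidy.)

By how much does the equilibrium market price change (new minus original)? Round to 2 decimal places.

-388.67

Initially, 14403 - 2P = 4P - 7407, so 21810 = 6P and P = 3635, Q = 7133.
Since buyers pay the price plus the tax, the effective demand curve becomes Qd = 12071 - 2P.
Equate the new curves: 12071 - 2P = 4P - 7407, giving 19478 = 6P, P = 9739/3 ≈ 3246.3333, Q = 16735/3 ≈ 5578.3333.
ΔP = 3246.3333 − 3635 = -388.67.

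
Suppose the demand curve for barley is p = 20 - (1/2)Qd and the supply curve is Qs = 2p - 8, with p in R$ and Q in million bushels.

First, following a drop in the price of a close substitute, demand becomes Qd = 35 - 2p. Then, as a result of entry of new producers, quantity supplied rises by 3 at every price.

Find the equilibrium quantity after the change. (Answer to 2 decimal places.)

15.00

Initially, 40 - 2p = 2p - 8, so 48 = 4p and p = 12, Q = 16.
With the change applied: demand Qd = 35 - 2p, supply Qs = 2p - 5.
Equate the new curves: 35 - 2p = 2p - 5, giving 40 = 4p, p = 10, Q = 15.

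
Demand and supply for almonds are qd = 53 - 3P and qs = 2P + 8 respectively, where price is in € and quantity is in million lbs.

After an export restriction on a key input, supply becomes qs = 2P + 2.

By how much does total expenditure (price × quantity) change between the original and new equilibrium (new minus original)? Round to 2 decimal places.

Before the shock: 53 - 3P = 2P + 8 ⇒ 45 = 5P ⇒ P = 9, q = 26.
The new curves are qd = 53 - 3P (demand) and qs = 2P + 2 (supply).
New equilibrium: 53 - 3P = 2P + 2 ⇒ 51 = 5P ⇒ P = 10.2, q = 22.4.
Expenditure moves from 9×26 = 234 to 10.2×22.4 = 228.48; change = -5.52.

-5.52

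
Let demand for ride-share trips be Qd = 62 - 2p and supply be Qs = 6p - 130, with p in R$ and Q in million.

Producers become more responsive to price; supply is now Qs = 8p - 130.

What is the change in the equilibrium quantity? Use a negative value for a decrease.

+9.6

Original equilibrium: 62 - 2p = 6p - 130 gives 192 = 8p, so p = 24 and Q = 14.
With the change applied: demand Qd = 62 - 2p, supply Qs = 8p - 130.
New equilibrium: 62 - 2p = 8p - 130 ⇒ 192 = 10p ⇒ p = 19.2, Q = 23.6.
ΔQ = 23.6 − 14 = +9.6.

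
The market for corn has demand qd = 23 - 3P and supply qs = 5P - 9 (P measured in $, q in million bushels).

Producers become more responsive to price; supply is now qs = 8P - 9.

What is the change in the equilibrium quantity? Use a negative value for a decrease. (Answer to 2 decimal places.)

+3.27

Before the shock: 23 - 3P = 5P - 9 ⇒ 32 = 8P ⇒ P = 4, q = 11.
With the change applied: demand qd = 23 - 3P, supply qs = 8P - 9.
Setting them equal: 23 - 3P = 8P - 9 → 32 = 11P, so P = 32/11 ≈ 2.9091 and q = 157/11 ≈ 14.2727.
Δq = 14.2727 − 11 = +3.27.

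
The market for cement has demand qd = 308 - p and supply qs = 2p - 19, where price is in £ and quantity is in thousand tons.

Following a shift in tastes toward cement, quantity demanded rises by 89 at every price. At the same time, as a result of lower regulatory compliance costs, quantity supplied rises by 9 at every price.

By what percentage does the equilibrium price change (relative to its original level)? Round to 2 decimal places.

+24.46

Solve the original market: 308 - p = 2p - 19, hence p = 109 and q = 199.
The new curves are qd = 397 - p (demand) and qs = 2p - 10 (supply).
New equilibrium: 397 - p = 2p - 10 ⇒ 407 = 3p ⇒ p = 407/3 ≈ 135.6667, q = 784/3 ≈ 261.3333.
%Δp = (135.6667 − 109) / 109 × 100 = +24.46%.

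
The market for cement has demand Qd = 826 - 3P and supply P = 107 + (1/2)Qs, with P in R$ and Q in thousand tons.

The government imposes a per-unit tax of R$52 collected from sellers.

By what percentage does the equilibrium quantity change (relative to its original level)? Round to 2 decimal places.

-30.89

Initially, 826 - 3P = 2P - 214, so 1040 = 5P and P = 208, Q = 202.
Since sellers keep the price net of the tax, the effective supply curve becomes Qs = 2P - 318.
Clearing the new market: 826 - 3P = 2P - 318, so P = 228.8 and Q = 139.6.
%ΔQ = (139.6 − 202) / 202 × 100 = -30.89%.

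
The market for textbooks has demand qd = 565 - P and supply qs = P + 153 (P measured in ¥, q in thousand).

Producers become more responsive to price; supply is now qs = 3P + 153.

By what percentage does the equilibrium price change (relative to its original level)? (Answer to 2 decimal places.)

Original equilibrium: 565 - P = P + 153 gives 412 = 2P, so P = 206 and q = 359.
The shock moves the curves to qd = 565 - P and qs = 3P + 153.
New equilibrium: 565 - P = 3P + 153 ⇒ 412 = 4P ⇒ P = 103, q = 462.
%ΔP = (103 − 206) / 206 × 100 = -50.00%.

-50.00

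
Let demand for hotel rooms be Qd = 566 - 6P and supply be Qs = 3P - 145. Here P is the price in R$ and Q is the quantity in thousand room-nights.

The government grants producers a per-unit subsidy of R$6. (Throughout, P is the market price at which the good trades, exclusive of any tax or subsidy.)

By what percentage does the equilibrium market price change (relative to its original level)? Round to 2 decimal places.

Solve the original market: 566 - 6P = 3P - 145, hence P = 79 and Q = 92.
Since sellers receive the price plus the subsidy, the effective supply curve becomes Qs = 3P - 127.
New equilibrium: 566 - 6P = 3P - 127 ⇒ 693 = 9P ⇒ P = 77, Q = 104.
%ΔP = (77 − 79) / 79 × 100 = -2.53%.

-2.53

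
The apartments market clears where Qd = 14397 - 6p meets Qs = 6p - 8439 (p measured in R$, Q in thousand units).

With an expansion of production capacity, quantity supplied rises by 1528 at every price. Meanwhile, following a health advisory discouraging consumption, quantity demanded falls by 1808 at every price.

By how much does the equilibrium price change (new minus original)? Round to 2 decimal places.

Initially, 14397 - 6p = 6p - 8439, so 22836 = 12p and p = 1903, Q = 2979.
With the change applied: demand Qd = 12589 - 6p, supply Qs = 6p - 6911.
New equilibrium: 12589 - 6p = 6p - 6911 ⇒ 19500 = 12p ⇒ p = 1625, Q = 2839.
Δp = 1625 − 1903 = -278.00.

-278.00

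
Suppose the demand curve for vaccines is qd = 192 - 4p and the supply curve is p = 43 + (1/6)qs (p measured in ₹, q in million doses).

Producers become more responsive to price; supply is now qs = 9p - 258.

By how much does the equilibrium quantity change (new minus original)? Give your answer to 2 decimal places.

+41.54

Original equilibrium: 192 - 4p = 6p - 258 gives 450 = 10p, so p = 45 and q = 12.
The shock moves the curves to qd = 192 - 4p and qs = 9p - 258.
Clearing the new market: 192 - 4p = 9p - 258, so p = 450/13 ≈ 34.6154 and q = 696/13 ≈ 53.5385.
Δq = 53.5385 − 12 = +41.54.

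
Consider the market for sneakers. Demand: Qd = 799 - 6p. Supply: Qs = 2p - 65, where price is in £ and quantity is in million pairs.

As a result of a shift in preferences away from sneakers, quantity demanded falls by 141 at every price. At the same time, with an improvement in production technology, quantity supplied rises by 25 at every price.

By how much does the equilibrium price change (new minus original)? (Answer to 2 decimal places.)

-20.75

Solve the original market: 799 - 6p = 2p - 65, hence p = 108 and Q = 151.
The new curves are Qd = 658 - 6p (demand) and Qs = 2p - 40 (supply).
Clearing the new market: 658 - 6p = 2p - 40, so p = 87.25 and Q = 134.5.
Δp = 87.25 − 108 = -20.75.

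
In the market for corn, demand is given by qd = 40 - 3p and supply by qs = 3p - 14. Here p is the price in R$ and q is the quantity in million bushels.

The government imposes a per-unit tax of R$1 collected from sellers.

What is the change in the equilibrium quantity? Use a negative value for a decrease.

-1.5

Solve the original market: 40 - 3p = 3p - 14, hence p = 9 and q = 13.
Since sellers keep the price net of the tax, the effective supply curve becomes qs = 3p - 17.
Clearing the new market: 40 - 3p = 3p - 17, so p = 9.5 and q = 11.5.
Δq = 11.5 − 13 = -1.5.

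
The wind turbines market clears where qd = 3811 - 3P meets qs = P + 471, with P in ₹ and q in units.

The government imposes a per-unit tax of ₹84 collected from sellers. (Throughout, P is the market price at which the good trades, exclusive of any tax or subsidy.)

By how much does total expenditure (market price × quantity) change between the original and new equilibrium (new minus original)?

Initially, 3811 - 3P = P + 471, so 3340 = 4P and P = 835, q = 1306.
Since sellers keep the price net of the tax, the effective supply curve becomes qs = P + 387.
Equate the new curves: 3811 - 3P = P + 387, giving 3424 = 4P, P = 856, q = 1243.
Expenditure moves from 835×1306 = 1090510 to 856×1243 = 1064008; change = -26502.

-26502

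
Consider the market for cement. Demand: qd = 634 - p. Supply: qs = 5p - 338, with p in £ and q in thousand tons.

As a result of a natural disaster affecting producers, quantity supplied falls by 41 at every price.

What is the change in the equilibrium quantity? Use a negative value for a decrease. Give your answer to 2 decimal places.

-6.83

Original equilibrium: 634 - p = 5p - 338 gives 972 = 6p, so p = 162 and q = 472.
With the change applied: demand qd = 634 - p, supply qs = 5p - 379.
Equate the new curves: 634 - p = 5p - 379, giving 1013 = 6p, p = 1013/6 ≈ 168.8333, q = 2791/6 ≈ 465.1667.
Δq = 465.1667 − 472 = -6.83.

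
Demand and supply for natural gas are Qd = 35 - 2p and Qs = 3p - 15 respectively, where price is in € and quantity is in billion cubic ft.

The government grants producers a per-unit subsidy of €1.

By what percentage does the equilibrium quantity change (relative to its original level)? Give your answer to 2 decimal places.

+8.00

Initially, 35 - 2p = 3p - 15, so 50 = 5p and p = 10, Q = 15.
Since sellers receive the price plus the subsidy, the effective supply curve becomes Qs = 3p - 12.
Equate the new curves: 35 - 2p = 3p - 12, giving 47 = 5p, p = 9.4, Q = 16.2.
%ΔQ = (16.2 − 15) / 15 × 100 = +8.00%.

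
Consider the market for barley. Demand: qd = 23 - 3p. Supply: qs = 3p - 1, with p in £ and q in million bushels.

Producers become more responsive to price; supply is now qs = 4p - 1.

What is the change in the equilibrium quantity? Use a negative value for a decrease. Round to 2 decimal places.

+1.71

Initially, 23 - 3p = 3p - 1, so 24 = 6p and p = 4, q = 11.
After the shift, demand is qd = 23 - 3p and supply is qs = 4p - 1.
New equilibrium: 23 - 3p = 4p - 1 ⇒ 24 = 7p ⇒ p = 24/7 ≈ 3.4286, q = 89/7 ≈ 12.7143.
Δq = 12.7143 − 11 = +1.71.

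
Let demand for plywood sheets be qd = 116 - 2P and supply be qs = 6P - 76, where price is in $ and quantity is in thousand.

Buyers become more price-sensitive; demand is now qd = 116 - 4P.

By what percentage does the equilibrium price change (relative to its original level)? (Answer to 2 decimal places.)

Solve the original market: 116 - 2P = 6P - 76, hence P = 24 and q = 68.
With the change applied: demand qd = 116 - 4P, supply qs = 6P - 76.
New equilibrium: 116 - 4P = 6P - 76 ⇒ 192 = 10P ⇒ P = 19.2, q = 39.2.
%ΔP = (19.2 − 24) / 24 × 100 = -20.00%.

-20.00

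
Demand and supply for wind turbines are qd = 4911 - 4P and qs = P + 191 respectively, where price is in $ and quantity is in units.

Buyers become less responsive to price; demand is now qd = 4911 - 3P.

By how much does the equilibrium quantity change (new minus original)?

+236

Original equilibrium: 4911 - 4P = P + 191 gives 4720 = 5P, so P = 944 and q = 1135.
The new curves are qd = 4911 - 3P (demand) and qs = P + 191 (supply).
New equilibrium: 4911 - 3P = P + 191 ⇒ 4720 = 4P ⇒ P = 1180, q = 1371.
Δq = 1371 − 1135 = +236.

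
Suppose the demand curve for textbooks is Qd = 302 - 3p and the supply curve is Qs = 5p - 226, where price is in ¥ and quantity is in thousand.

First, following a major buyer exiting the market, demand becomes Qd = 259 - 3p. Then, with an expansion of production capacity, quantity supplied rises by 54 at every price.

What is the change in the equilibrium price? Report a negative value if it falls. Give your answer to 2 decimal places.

Solve the original market: 302 - 3p = 5p - 226, hence p = 66 and Q = 104.
The new curves are Qd = 259 - 3p (demand) and Qs = 5p - 172 (supply).
Setting them equal: 259 - 3p = 5p - 172 → 431 = 8p, so p = 53.875 and Q = 97.375.
Δp = 53.875 − 66 = -12.13.

-12.13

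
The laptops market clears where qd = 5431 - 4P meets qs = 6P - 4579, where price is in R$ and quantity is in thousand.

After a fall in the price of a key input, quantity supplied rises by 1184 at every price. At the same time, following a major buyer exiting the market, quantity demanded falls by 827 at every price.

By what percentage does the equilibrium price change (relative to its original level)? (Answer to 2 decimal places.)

Solve the original market: 5431 - 4P = 6P - 4579, hence P = 1001 and q = 1427.
After the shift, demand is qd = 4604 - 4P and supply is qs = 6P - 3395.
New equilibrium: 4604 - 4P = 6P - 3395 ⇒ 7999 = 10P ⇒ P = 799.9, q = 1404.4.
%ΔP = (799.9 − 1001) / 1001 × 100 = -20.09%.

-20.09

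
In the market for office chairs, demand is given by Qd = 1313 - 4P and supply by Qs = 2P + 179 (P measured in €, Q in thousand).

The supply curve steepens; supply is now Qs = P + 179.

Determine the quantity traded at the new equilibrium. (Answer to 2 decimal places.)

405.80

Solve the original market: 1313 - 4P = 2P + 179, hence P = 189 and Q = 557.
With the change applied: demand Qd = 1313 - 4P, supply Qs = P + 179.
Setting them equal: 1313 - 4P = P + 179 → 1134 = 5P, so P = 226.8 and Q = 405.8.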